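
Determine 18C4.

3060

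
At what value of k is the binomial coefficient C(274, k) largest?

C(274,k) is maximized at k = 274/2 = 137.

137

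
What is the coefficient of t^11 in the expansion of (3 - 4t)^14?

-41221619712

The general term is C(14,j)·(3)^j·(-4t)^(14-j); the t^11 term has j = 3.
C(14,3) = 364.
Coefficient = C(14,3) · 3^3 · (-4)^11 = 364 · 27 · (-4194304) = -41221619712.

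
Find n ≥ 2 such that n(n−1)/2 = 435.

n(n−1)/2 = 435 ⇒ n(n−1) = 870. Since 30·29 = 870, n = 30.

30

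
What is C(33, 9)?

C(33,9) = (33·32·31·30·29·28·27·26·25) / 9! = 13995229248000 / 362880 = 38567100.

38567100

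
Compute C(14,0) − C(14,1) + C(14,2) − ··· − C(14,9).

The partial alternating sum Σ_{k=0}^{9} (−1)^k C(14,k) = (−1)^9 C(13,9) = -715.

-715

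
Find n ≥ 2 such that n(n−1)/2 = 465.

n(n−1)/2 = 465 ⇒ n(n−1) = 930. Since 31·30 = 930, n = 31.

31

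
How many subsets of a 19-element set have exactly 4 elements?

3876

Choose the 4 positions: C(19,4) = 3876.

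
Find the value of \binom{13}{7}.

1716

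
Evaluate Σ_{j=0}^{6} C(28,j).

499178

1 + 28 + 378 + 3276 + 20475 + 98280 + 376740 = 499178.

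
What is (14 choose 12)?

C(14,12) = C(14,2) by symmetry.
C(14,2) = (14·13) / 2! = 182 / 2 = 91.

91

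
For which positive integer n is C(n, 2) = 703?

n(n−1)/2 = 703 ⇒ n(n−1) = 1406. Since 38·37 = 1406, n = 38.

38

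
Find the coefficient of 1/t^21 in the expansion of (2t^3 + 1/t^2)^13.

General term: C(13,j)·(2t^3)^j·(1/t^2)^(13-j), with t-exponent 3j − 2(13−j) = 5j − 26.
Set 5j − 26 = -21: j = 1.
C(13,1) = 13; 2^1 = 2; 1^12 = 1.
Coefficient = 13 · 2 · 1 = 26.

26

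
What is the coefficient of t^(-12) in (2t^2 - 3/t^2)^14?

General term: C(14,j)·(2t^2)^j·(-3/t^2)^(14-j), with t-exponent 2j − 2(14−j) = 4j − 28.
Set 4j − 28 = -12: j = 4.
C(14,4) = 1001; 2^4 = 16; (-3)^10 = 59049.
Coefficient = 1001 · 16 · 59049 = 945728784.

945728784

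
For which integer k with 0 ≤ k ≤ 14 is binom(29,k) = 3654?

C(29,k) increases on 0 ≤ k ≤ 14. C(29,2) = 406 and C(29,3) = 3654, so k = 3.

3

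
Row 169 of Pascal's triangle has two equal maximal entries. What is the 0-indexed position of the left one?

84

For odd n = 169, C(169,i) peaks at i = (n−1)/2 and (n+1)/2; the smaller is 84.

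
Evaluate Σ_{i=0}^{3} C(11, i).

232

1 + 11 + 55 + 165 = 232.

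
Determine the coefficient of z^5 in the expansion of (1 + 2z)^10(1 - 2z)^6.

Coefficient of z^5 = Σ_{j} C(10,j)·2^j·C(6,5-j)·(-2)^(5-j) for j from 0 to 5.
= (-192) + 4800 + (-28800) + 57600 + (-40320) + 8064 = 1152.

1152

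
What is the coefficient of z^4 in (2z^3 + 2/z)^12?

2027520

General term: C(12,j)·(2z^3)^j·(2/z)^(12-j), with z-exponent 3j − 1(12−j) = 4j − 12.
Set 4j − 12 = 4: j = 4.
C(12,4) = 495; 2^4 = 16; 2^8 = 256.
Coefficient = 495 · 16 · 256 = 2027520.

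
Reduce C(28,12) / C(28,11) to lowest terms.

17/12

C(n,k+1)/C(n,k) = (n−k)/(k+1) = (28−11)/(11+1) = 17/12.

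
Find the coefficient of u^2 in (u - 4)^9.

The general term is C(9,j)·(u)^j·(-4)^(9-j); the u^2 term has j = 2.
C(9,2) = 36.
Coefficient = C(9,2) · (-4)^7 = 36 · (-16384) = -589824.

-589824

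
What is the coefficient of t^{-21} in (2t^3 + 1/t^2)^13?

General term: C(13,j)·(2t^3)^j·(1/t^2)^(13-j), with t-exponent 3j − 2(13−j) = 5j − 26.
Set 5j − 26 = -21: j = 1.
C(13,1) = 13; 2^1 = 2; 1^12 = 1.
Coefficient = 13 · 2 · 1 = 26.

26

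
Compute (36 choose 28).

C(36,28) = C(36,8) by symmetry.
C(36,8) = (36·35·34·33·32·31·30·29) / 8! = 1220096908800 / 40320 = 30260340.

30260340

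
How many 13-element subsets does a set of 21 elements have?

C(21,13) = C(21,8) by symmetry.
C(21,8) = (21·20·19·18·17·16·15·14) / 8! = 8204716800 / 40320 = 203490.

203490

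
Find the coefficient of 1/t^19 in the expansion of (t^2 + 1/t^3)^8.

General term: C(8,j)·(t^2)^j·(1/t^3)^(8-j), with t-exponent 2j − 3(8−j) = 5j − 24.
Set 5j − 24 = -19: j = 1.
C(8,1) = 8; 1^1 = 1; 1^7 = 1.
Coefficient = 8 · 1 · 1 = 8.

8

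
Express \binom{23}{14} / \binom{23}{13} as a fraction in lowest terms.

5/7

C(n,k+1)/C(n,k) = (n−k)/(k+1) = (23−13)/(13+1) = 10/14 = 5/7.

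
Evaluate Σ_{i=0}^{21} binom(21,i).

2097152

Setting x = 1 in (1+x)^21 gives Σ C(21,i) = 2^21 = 2097152.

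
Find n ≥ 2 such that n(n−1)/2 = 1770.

60

n(n−1)/2 = 1770 ⇒ n(n−1) = 3540. Since 60·59 = 3540, n = 60.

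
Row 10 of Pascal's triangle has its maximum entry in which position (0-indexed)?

5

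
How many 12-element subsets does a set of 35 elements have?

834451800

C(35,12) = (35·34·33·32·31·30·29·28·27·26·25·24) / 12! = 399703747322880000 / 479001600 = 834451800.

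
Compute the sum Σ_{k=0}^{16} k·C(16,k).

524288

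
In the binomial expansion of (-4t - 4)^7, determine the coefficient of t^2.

-344064

The general term is C(7,j)·(-4t)^j·(-4)^(7-j); the t^2 term has j = 2.
C(7,2) = 21.
Coefficient = C(7,2) · (-4)^2 · (-4)^5 = 21 · 16 · (-1024) = -344064.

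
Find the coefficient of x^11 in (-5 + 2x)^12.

-122880

The general term is C(12,j)·(-5)^j·(2x)^(12-j); the x^11 term has j = 1.
C(12,1) = 12.
Coefficient = C(12,1) · (-5)^1 · 2^11 = 12 · (-5) · 2048 = -122880.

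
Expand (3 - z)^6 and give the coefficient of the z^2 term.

1215

The general term is C(6,j)·(3)^j·(-z)^(6-j); the z^2 term has j = 4.
C(6,4) = 15.
Coefficient = C(6,4) · 3^4 = 15 · 81 = 1215.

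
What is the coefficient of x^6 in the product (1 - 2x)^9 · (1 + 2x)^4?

2304

Coefficient of x^6 = Σ_{j} C(9,j)·(-2)^j·C(4,6-j)·2^(6-j) for j from 2 to 6.
= 2304 + (-21504) + 48384 + (-32256) + 5376 = 2304.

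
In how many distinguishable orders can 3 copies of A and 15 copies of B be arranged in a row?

816

Choose positions for the A's: C(18,3) = 816.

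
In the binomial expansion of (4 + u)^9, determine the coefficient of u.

589824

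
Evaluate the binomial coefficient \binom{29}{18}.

34597290

C(29,18) = C(29,11) by symmetry.
C(29,11) = (29·28·27·26·25·24·23·22·21·20·19) / 11! = 1381013105472000 / 39916800 = 34597290.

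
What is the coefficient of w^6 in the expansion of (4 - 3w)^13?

The general term is C(13,j)·(4)^j·(-3w)^(13-j); the w^6 term has j = 7.
C(13,7) = 1716.
Coefficient = C(13,7) · 4^7 · (-3)^6 = 1716 · 16384 · 729 = 20495794176.

20495794176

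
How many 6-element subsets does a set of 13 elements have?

C(13,6) = (13·12·11·10·9·8) / 6! = 1235520 / 720 = 1716.

1716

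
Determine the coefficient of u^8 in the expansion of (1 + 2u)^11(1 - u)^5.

3960

Coefficient of u^8 = Σ_{j} C(11,j)·2^j·C(5,8-j)·(-1)^(8-j) for j from 3 to 8.
= (-1320) + 26400 + (-147840) + 295680 + (-211200) + 42240 = 3960.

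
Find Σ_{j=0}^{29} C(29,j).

536870912

Setting x = 1 in (1+x)^29 gives Σ C(29,j) = 2^29 = 536870912.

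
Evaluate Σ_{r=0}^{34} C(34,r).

17179869184

The entries of row 34 sum to 2^34 = 17179869184.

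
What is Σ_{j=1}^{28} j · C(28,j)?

3758096384

Since j·C(28,j) = 28·C(27,j−1), the sum is 28·2^27 = 28·134217728 = 3758096384.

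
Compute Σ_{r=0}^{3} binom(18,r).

1 + 18 + 153 + 816 = 988.

988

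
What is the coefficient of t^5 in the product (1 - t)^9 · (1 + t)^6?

-39

Coefficient of t^5 = Σ_{j} C(9,j)·(-1)^j·C(6,5-j)·1^(5-j) for j from 0 to 5.
= 6 + (-135) + 720 + (-1260) + 756 + (-126) = -39.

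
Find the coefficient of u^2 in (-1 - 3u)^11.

The general term is C(11,j)·(-1)^j·(-3u)^(11-j); the u^2 term has j = 9.
C(11,9) = 55.
Coefficient = C(11,9) · (-1)^9 · (-3)^2 = 55 · (-1) · 9 = -495.

-495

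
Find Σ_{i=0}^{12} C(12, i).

4096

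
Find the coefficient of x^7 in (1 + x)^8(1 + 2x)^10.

614680

Coefficient of x^7 = Σ_{j} C(8,j)·1^j·C(10,7-j)·2^(7-j) for j from 0 to 7.
= 15360 + 107520 + 225792 + 188160 + 67200 + 10080 + 560 + 8 = 614680.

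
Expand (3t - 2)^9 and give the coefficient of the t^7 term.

The general term is C(9,j)·(3t)^j·(-2)^(9-j); the t^7 term has j = 7.
C(9,7) = 36.
Coefficient = C(9,7) · 3^7 · (-2)^2 = 36 · 2187 · 4 = 314928.

314928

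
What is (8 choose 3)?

56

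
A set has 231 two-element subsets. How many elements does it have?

22

n(n−1)/2 = 231 ⇒ n(n−1) = 462. Since 22·21 = 462, n = 22.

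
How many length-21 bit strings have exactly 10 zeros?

Choose the 10 positions: C(21,10) = 352716.

352716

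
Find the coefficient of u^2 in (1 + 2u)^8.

The general term is C(8,j)·(1)^j·(2u)^(8-j); the u^2 term has j = 6.
C(8,6) = 28.
Coefficient = C(8,6) · 2^2 = 28 · 4 = 112.

112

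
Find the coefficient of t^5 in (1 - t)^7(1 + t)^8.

21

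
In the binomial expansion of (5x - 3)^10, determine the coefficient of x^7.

The general term is C(10,j)·(5x)^j·(-3)^(10-j); the x^7 term has j = 7.
C(10,7) = 120.
Coefficient = C(10,7) · 5^7 · (-3)^3 = 120 · 78125 · (-27) = -253125000.

-253125000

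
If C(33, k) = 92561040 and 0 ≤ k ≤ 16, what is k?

10

C(33,k) increases on 0 ≤ k ≤ 16. C(33,9) = 38567100 and C(33,10) = 92561040, so k = 10.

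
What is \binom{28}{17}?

C(28,17) = C(28,11) by symmetry.
C(28,11) = (28·27·26·25·24·23·22·21·20·19·18) / 11! = 857180548224000 / 39916800 = 21474180.

21474180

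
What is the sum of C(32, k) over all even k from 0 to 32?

Even-k terms of row 32 sum to 2^31 = 2147483648.

2147483648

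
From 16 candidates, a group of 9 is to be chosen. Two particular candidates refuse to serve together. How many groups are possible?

8008

All 9-subsets: C(16,9) = 11440. Those containing both fixed elements: C(14,7) = 3432.
11440 − 3432 = 8008.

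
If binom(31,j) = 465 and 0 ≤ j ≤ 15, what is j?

C(31,j) increases on 0 ≤ j ≤ 15. C(31,1) = 31 and C(31,2) = 465, so j = 2.

2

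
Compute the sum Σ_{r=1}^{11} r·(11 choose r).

11264

Since r·C(11,r) = 11·C(10,r−1), the sum is 11·2^10 = 11·1024 = 11264.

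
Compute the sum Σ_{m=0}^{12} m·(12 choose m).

24576

Since m·C(12,m) = 12·C(11,m−1), the sum is 12·2^11 = 12·2048 = 24576.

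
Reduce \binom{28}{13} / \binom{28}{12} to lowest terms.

C(n,k+1)/C(n,k) = (n−k)/(k+1) = (28−12)/(12+1) = 16/13.

16/13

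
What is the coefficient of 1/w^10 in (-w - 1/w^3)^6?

15

General term: C(6,j)·(-w)^j·(-1/w^3)^(6-j), with w-exponent 1j − 3(6−j) = 4j − 18.
Set 4j − 18 = -10: j = 2.
C(6,2) = 15; (-1)^2 = 1; (-1)^4 = 1.
Coefficient = 15 · 1 · 1 = 15.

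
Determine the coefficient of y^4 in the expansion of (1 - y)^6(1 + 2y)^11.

Coefficient of y^4 = Σ_{j} C(6,j)·(-1)^j·C(11,4-j)·2^(4-j) for j from 0 to 4.
= 5280 + (-7920) + 3300 + (-440) + 15 = 235.

235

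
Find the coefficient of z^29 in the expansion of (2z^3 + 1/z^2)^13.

General term: C(13,j)·(2z^3)^j·(1/z^2)^(13-j), with z-exponent 3j − 2(13−j) = 5j − 26.
Set 5j − 26 = 29: j = 11.
C(13,11) = 78; 2^11 = 2048; 1^2 = 1.
Coefficient = 78 · 2048 · 1 = 159744.

159744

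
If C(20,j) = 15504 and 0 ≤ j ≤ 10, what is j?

5

C(20,j) increases on 0 ≤ j ≤ 10. C(20,4) = 4845 and C(20,5) = 15504, so j = 5.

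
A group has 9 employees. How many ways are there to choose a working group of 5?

This is C(9,5) = 126.

126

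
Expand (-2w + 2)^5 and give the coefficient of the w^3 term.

The general term is C(5,j)·(-2w)^j·(2)^(5-j); the w^3 term has j = 3.
C(5,3) = 10.
Coefficient = C(5,3) · (-2)^3 · 2^2 = 10 · (-8) · 4 = -320.

-320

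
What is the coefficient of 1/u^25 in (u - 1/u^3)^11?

-55

General term: C(11,j)·(u)^j·(-1/u^3)^(11-j), with u-exponent 1j − 3(11−j) = 4j − 33.
Set 4j − 33 = -25: j = 2.
C(11,2) = 55; 1^2 = 1; (-1)^9 = -1.
Coefficient = 55 · 1 · (-1) = -55.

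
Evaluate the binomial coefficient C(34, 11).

286097760

C(34,11) = (34·33·32·31·30·29·28·27·26·25·24) / 11! = 11420107066368000 / 39916800 = 286097760.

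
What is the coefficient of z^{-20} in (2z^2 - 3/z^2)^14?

193444524

General term: C(14,j)·(2z^2)^j·(-3/z^2)^(14-j), with z-exponent 2j − 2(14−j) = 4j − 28.
Set 4j − 28 = -20: j = 2.
C(14,2) = 91; 2^2 = 4; (-3)^12 = 531441.
Coefficient = 91 · 4 · 531441 = 193444524.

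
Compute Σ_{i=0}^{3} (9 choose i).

130

1 + 9 + 36 + 84 = 130.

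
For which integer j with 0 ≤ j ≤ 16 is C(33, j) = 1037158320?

15

C(33,j) increases on 0 ≤ j ≤ 16. C(33,14) = 818809200 and C(33,15) = 1037158320, so j = 15.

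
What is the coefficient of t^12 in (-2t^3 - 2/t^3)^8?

General term: C(8,j)·(-2t^3)^j·(-2/t^3)^(8-j), with t-exponent 3j − 3(8−j) = 6j − 24.
Set 6j − 24 = 12: j = 6.
C(8,6) = 28; (-2)^6 = 64; (-2)^2 = 4.
Coefficient = 28 · 64 · 4 = 7168.

7168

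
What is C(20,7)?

C(20,7) = (20·19·18·17·16·15·14) / 7! = 390700800 / 5040 = 77520.

77520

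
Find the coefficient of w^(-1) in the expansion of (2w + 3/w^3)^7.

6048

General term: C(7,j)·(2w)^j·(3/w^3)^(7-j), with w-exponent 1j − 3(7−j) = 4j − 21.
Set 4j − 21 = -1: j = 5.
C(7,5) = 21; 2^5 = 32; 3^2 = 9.
Coefficient = 21 · 32 · 9 = 6048.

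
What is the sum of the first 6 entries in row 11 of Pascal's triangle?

1 + 11 + 55 + 165 + 330 + 462 = 1024.

1024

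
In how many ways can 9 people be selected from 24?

This is C(24,9) = 1307504.

1307504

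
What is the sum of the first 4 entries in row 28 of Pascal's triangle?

3683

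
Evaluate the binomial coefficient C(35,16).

C(35,16) = (35·34·33·32·31·30·29·28·27·26·25·24·23·22·21·20) / 16! = 84945040381058457600000 / 20922789888000 = 4059928950.

4059928950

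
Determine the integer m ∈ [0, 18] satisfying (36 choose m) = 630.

2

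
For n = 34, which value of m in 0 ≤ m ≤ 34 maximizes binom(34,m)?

C(34,m) is maximized at m = 34/2 = 17.

17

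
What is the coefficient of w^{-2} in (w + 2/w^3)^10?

General term: C(10,j)·(w)^j·(2/w^3)^(10-j), with w-exponent 1j − 3(10−j) = 4j − 30.
Set 4j − 30 = -2: j = 7.
C(10,7) = 120; 1^7 = 1; 2^3 = 8.
Coefficient = 120 · 1 · 8 = 960.

960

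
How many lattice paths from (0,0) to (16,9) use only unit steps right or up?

2042975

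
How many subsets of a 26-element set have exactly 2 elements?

325

Choose the 2 positions: C(26,2) = 325.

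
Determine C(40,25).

C(40,25) = C(40,15) by symmetry.
C(40,15) = (40·39·38·37·36·35·34·33·32·31·30·29·28·27·26) / 15! = 52601652673686724608000 / 1307674368000 = 40225345056.

40225345056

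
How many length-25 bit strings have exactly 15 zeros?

Choose the 15 positions: C(25,15) = 3268760.

3268760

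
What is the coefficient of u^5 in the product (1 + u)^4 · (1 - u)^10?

Coefficient of u^5 = Σ_{j} C(4,j)·1^j·C(10,5-j)·(-1)^(5-j) for j from 0 to 4.
= (-252) + 840 + (-720) + 180 + (-10) = 38.

38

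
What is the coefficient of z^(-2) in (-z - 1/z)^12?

792

General term: C(12,j)·(-z)^j·(-1/z)^(12-j), with z-exponent 1j − 1(12−j) = 2j − 12.
Set 2j − 12 = -2: j = 5.
C(12,5) = 792; (-1)^5 = -1; (-1)^7 = -1.
Coefficient = 792 · (-1) · (-1) = 792.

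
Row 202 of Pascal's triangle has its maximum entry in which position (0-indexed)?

101

C(202,r) is maximized at r = 202/2 = 101.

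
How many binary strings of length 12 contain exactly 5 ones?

792

Choose the 5 positions: C(12,5) = 792.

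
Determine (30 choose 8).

C(30,8) = (30·29·28·27·26·25·24·23) / 8! = 235989936000 / 40320 = 5852925.

5852925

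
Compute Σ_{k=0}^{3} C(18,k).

1 + 18 + 153 + 816 = 988.

988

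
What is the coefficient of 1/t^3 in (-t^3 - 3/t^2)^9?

-61236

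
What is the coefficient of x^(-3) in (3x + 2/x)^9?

General term: C(9,j)·(3x)^j·(2/x)^(9-j), with x-exponent 1j − 1(9−j) = 2j − 9.
Set 2j − 9 = -3: j = 3.
C(9,3) = 84; 3^3 = 27; 2^6 = 64.
Coefficient = 84 · 27 · 64 = 145152.

145152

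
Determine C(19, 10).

C(19,10) = C(19,9) by symmetry.
C(19,9) = (19·18·17·16·15·14·13·12·11) / 9! = 33522128640 / 362880 = 92378.

92378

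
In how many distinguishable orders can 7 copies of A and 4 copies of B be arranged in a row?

330

Choose positions for the A's: C(11,7) = 330.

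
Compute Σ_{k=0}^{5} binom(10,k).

638

1 + 10 + 45 + 120 + 210 + 252 = 638.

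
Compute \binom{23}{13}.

1144066

C(23,13) = C(23,10) by symmetry.
C(23,10) = (23·22·21·20·19·18·17·16·15·14) / 10! = 4151586700800 / 3628800 = 1144066.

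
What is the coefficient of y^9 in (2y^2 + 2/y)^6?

384

General term: C(6,j)·(2y^2)^j·(2/y)^(6-j), with y-exponent 2j − 1(6−j) = 3j − 6.
Set 3j − 6 = 9: j = 5.
C(6,5) = 6; 2^5 = 32; 2^1 = 2.
Coefficient = 6 · 32 · 2 = 384.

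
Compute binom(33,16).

C(33,16) = (33·32·31·30·29·28·27·26·25·24·23·22·21·20·19·18) / 16! = 24412776311194951680000 / 20922789888000 = 1166803110.

1166803110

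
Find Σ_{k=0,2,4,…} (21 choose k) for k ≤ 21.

1048576

Half of (1+1)^21 + (1−1)^21 gives the even-index sum: 2^20 = 1048576.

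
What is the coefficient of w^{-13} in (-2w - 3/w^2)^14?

General term: C(14,j)·(-2w)^j·(-3/w^2)^(14-j), with w-exponent 1j − 2(14−j) = 3j − 28.
Set 3j − 28 = -13: j = 5.
C(14,5) = 2002; (-2)^5 = -32; (-3)^9 = -19683.
Coefficient = 2002 · (-32) · (-19683) = 1260971712.

1260971712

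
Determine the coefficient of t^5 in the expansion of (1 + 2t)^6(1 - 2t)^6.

Coefficient of t^5 = Σ_{j} C(6,j)·2^j·C(6,5-j)·(-2)^(5-j) for j from 0 to 5.
= (-192) + 2880 + (-9600) + 9600 + (-2880) + 192 = 0.

0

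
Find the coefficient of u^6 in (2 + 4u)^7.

57344

The general term is C(7,j)·(2)^j·(4u)^(7-j); the u^6 term has j = 1.
C(7,1) = 7.
Coefficient = C(7,1) · 2^1 · 4^6 = 7 · 2 · 4096 = 57344.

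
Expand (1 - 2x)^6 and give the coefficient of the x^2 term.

The general term is C(6,j)·(1)^j·(-2x)^(6-j); the x^2 term has j = 4.
C(6,4) = 15.
Coefficient = C(6,4) · (-2)^2 = 15 · 4 = 60.

60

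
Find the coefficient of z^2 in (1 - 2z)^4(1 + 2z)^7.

-4

Coefficient of z^2 = Σ_{j} C(4,j)·(-2)^j·C(7,2-j)·2^(2-j) for j from 0 to 2.
= 84 + (-112) + 24 = -4.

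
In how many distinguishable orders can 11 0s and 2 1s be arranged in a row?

78

Choose positions for the 0s: C(13,11) = 78.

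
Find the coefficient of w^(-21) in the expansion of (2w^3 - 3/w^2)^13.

General term: C(13,j)·(2w^3)^j·(-3/w^2)^(13-j), with w-exponent 3j − 2(13−j) = 5j − 26.
Set 5j − 26 = -21: j = 1.
C(13,1) = 13; 2^1 = 2; (-3)^12 = 531441.
Coefficient = 13 · 2 · 531441 = 13817466.

13817466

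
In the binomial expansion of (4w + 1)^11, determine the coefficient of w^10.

The general term is C(11,j)·(4w)^j·(1)^(11-j); the w^10 term has j = 10.
C(11,10) = 11.
Coefficient = C(11,10) · 4^10 = 11 · 1048576 = 11534336.

11534336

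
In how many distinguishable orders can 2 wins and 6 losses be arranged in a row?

28

Choose positions for the wins: C(8,2) = 28.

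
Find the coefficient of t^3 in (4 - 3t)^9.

-9289728

The general term is C(9,j)·(4)^j·(-3t)^(9-j); the t^3 term has j = 6.
C(9,6) = 84.
Coefficient = C(9,6) · 4^6 · (-3)^3 = 84 · 4096 · (-27) = -9289728.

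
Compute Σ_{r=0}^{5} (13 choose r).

2380

1 + 13 + 78 + 286 + 715 + 1287 = 2380.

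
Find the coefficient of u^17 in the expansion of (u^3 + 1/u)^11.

330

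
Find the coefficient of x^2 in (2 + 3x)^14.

3354624

The general term is C(14,j)·(2)^j·(3x)^(14-j); the x^2 term has j = 12.
C(14,12) = 91.
Coefficient = C(14,12) · 2^12 · 3^2 = 91 · 4096 · 9 = 3354624.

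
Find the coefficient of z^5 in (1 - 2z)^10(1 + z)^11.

Coefficient of z^5 = Σ_{j} C(10,j)·(-2)^j·C(11,5-j)·1^(5-j) for j from 0 to 5.
= 462 + (-6600) + 29700 + (-52800) + 36960 + (-8064) = -342.

-342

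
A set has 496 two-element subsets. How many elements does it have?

n(n−1)/2 = 496 ⇒ n(n−1) = 992. Since 32·31 = 992, n = 32.

32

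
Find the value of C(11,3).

165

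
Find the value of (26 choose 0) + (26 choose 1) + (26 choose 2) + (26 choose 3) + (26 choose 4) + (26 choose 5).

1 + 26 + 325 + 2600 + 14950 + 65780 = 83682.

83682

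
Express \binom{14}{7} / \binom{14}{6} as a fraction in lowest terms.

C(n,k+1)/C(n,k) = (n−k)/(k+1) = (14−6)/(6+1) = 8/7.

8/7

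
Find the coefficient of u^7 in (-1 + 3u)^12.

The general term is C(12,j)·(-1)^j·(3u)^(12-j); the u^7 term has j = 5.
C(12,5) = 792.
Coefficient = C(12,5) · (-1)^5 · 3^7 = 792 · (-1) · 2187 = -1732104.

-1732104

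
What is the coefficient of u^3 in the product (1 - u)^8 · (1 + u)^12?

Coefficient of u^3 = Σ_{j} C(8,j)·(-1)^j·C(12,3-j)·1^(3-j) for j from 0 to 3.
= 220 + (-528) + 336 + (-56) = -28.

-28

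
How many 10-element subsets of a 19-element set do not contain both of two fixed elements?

All 10-subsets: C(19,10) = 92378. Those containing both fixed elements: C(17,8) = 24310.
92378 − 24310 = 68068.

68068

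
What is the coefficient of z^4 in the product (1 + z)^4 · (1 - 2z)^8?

-63

Coefficient of z^4 = Σ_{j} C(4,j)·1^j·C(8,4-j)·(-2)^(4-j) for j from 0 to 4.
= 1120 + (-1792) + 672 + (-64) + 1 = -63.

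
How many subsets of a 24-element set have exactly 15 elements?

Choose the 15 positions: C(24,15) = 1307504.

1307504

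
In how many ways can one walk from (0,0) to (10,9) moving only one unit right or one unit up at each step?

92378

Each path is a sequence of 19 steps with 10 rights: C(19,10) = 92378.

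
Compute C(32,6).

C(32,6) = (32·31·30·29·28·27) / 6! = 652458240 / 720 = 906192.

906192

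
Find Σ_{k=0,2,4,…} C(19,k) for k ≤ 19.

262144

Half of (1+1)^19 + (1−1)^19 gives the even-index sum: 2^18 = 262144.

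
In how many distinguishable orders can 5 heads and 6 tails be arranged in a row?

462

Choose positions for the heads: C(11,5) = 462.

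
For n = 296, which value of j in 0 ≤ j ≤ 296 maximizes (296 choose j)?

148

C(296,j) is maximized at j = 296/2 = 148.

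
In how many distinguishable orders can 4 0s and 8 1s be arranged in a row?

Choose positions for the 0s: C(12,4) = 495.

495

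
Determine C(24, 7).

C(24,7) = (24·23·22·21·20·19·18) / 7! = 1744364160 / 5040 = 346104.

346104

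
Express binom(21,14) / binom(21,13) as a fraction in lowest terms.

4/7

C(n,k+1)/C(n,k) = (n−k)/(k+1) = (21−13)/(13+1) = 8/14 = 4/7.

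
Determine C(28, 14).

C(28,14) = (28·27·26·25·24·23·22·21·20·19·18·17·16·15) / 14! = 3497296636753920000 / 87178291200 = 40116600.

40116600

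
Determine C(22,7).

C(22,7) = (22·21·20·19·18·17·16) / 7! = 859541760 / 5040 = 170544.

170544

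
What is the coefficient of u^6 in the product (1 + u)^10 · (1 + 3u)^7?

342300

Coefficient of u^6 = Σ_{j} C(10,j)·1^j·C(7,6-j)·3^(6-j) for j from 0 to 6.
= 5103 + 51030 + 127575 + 113400 + 39690 + 5292 + 210 = 342300.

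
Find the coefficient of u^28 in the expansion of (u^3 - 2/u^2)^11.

-22

General term: C(11,j)·(u^3)^j·(-2/u^2)^(11-j), with u-exponent 3j − 2(11−j) = 5j − 22.
Set 5j − 22 = 28: j = 10.
C(11,10) = 11; 1^10 = 1; (-2)^1 = -2.
Coefficient = 11 · 1 · (-2) = -22.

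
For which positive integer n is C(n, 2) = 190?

20

n(n−1)/2 = 190 ⇒ n(n−1) = 380. Since 20·19 = 380, n = 20.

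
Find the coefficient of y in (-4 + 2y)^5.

2560

The general term is C(5,j)·(-4)^j·(2y)^(5-j); the y^1 term has j = 4.
C(5,4) = 5.
Coefficient = C(5,4) · (-4)^4 · 2^1 = 5 · 256 · 2 = 2560.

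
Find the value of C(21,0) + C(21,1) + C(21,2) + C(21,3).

1562

1 + 21 + 210 + 1330 = 1562.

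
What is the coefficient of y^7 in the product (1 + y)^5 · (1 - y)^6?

10

Coefficient of y^7 = Σ_{j} C(5,j)·1^j·C(6,7-j)·(-1)^(7-j) for j from 1 to 5.
= 5 + (-60) + 150 + (-100) + 15 = 10.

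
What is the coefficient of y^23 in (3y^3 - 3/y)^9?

General term: C(9,j)·(3y^3)^j·(-3/y)^(9-j), with y-exponent 3j − 1(9−j) = 4j − 9.
Set 4j − 9 = 23: j = 8.
C(9,8) = 9; 3^8 = 6561; (-3)^1 = -3.
Coefficient = 9 · 6561 · (-3) = -177147.

-177147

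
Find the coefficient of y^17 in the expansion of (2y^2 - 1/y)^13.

General term: C(13,j)·(2y^2)^j·(-1/y)^(13-j), with y-exponent 2j − 1(13−j) = 3j − 13.
Set 3j − 13 = 17: j = 10.
C(13,10) = 286; 2^10 = 1024; (-1)^3 = -1.
Coefficient = 286 · 1024 · (-1) = -292864.

-292864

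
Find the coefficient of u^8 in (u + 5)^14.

The general term is C(14,j)·(u)^j·(5)^(14-j); the u^8 term has j = 8.
C(14,8) = 3003.
Coefficient = C(14,8) · 5^6 = 3003 · 15625 = 46921875.

46921875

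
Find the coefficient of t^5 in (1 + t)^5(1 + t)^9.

2002

(1 + t)^5(1 + t)^9 = (1 + t)^14, so the coefficient of t^5 is C(14,5)·1^5 = 2002·1 = 2002.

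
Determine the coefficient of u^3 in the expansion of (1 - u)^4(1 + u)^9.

-10

Coefficient of u^3 = Σ_{j} C(4,j)·(-1)^j·C(9,3-j)·1^(3-j) for j from 0 to 3.
= 84 + (-144) + 54 + (-4) = -10.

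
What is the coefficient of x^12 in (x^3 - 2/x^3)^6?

General term: C(6,j)·(x^3)^j·(-2/x^3)^(6-j), with x-exponent 3j − 3(6−j) = 6j − 18.
Set 6j − 18 = 12: j = 5.
C(6,5) = 6; 1^5 = 1; (-2)^1 = -2.
Coefficient = 6 · 1 · (-2) = -12.

-12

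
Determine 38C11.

1203322288

C(38,11) = (38·37·36·35·34·33·32·31·30·29·28) / 11! = 48032775105638400 / 39916800 = 1203322288.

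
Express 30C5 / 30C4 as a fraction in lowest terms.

C(n,k+1)/C(n,k) = (n−k)/(k+1) = (30−4)/(4+1) = 26/5.

26/5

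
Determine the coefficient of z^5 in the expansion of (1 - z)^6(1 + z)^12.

-24

Coefficient of z^5 = Σ_{j} C(6,j)·(-1)^j·C(12,5-j)·1^(5-j) for j from 0 to 5.
= 792 + (-2970) + 3300 + (-1320) + 180 + (-6) = -24.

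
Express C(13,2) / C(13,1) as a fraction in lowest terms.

6

C(n,k+1)/C(n,k) = (n−k)/(k+1) = (13−1)/(1+1) = 12/2 = 6.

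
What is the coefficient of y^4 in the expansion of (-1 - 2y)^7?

-560

The general term is C(7,j)·(-1)^j·(-2y)^(7-j); the y^4 term has j = 3.
C(7,3) = 35.
Coefficient = C(7,3) · (-1)^3 · (-2)^4 = 35 · (-1) · 16 = -560.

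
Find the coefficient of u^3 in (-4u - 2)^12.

7208960

The general term is C(12,j)·(-4u)^j·(-2)^(12-j); the u^3 term has j = 3.
C(12,3) = 220.
Coefficient = C(12,3) · (-4)^3 · (-2)^9 = 220 · (-64) · (-512) = 7208960.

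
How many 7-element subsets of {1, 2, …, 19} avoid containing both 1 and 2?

44200

All 7-subsets: C(19,7) = 50388. Those containing both fixed elements: C(17,5) = 6188.
50388 − 6188 = 44200.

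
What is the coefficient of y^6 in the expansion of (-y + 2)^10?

3360

The general term is C(10,j)·(-y)^j·(2)^(10-j); the y^6 term has j = 6.
C(10,6) = 210.
Coefficient = C(10,6) · 2^4 = 210 · 16 = 3360.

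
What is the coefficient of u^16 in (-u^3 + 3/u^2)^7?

21

General term: C(7,j)·(-u^3)^j·(3/u^2)^(7-j), with u-exponent 3j − 2(7−j) = 5j − 14.
Set 5j − 14 = 16: j = 6.
C(7,6) = 7; (-1)^6 = 1; 3^1 = 3.
Coefficient = 7 · 1 · 3 = 21.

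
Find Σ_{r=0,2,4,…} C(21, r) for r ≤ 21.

1048576

Half of (1+1)^21 + (1−1)^21 gives the even-index sum: 2^20 = 1048576.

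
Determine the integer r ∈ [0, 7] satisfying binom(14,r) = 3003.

C(14,r) increases on 0 ≤ r ≤ 7. C(14,5) = 2002 and C(14,6) = 3003, so r = 6.

6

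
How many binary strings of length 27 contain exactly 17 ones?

Choose the 17 positions: C(27,17) = 8436285.

8436285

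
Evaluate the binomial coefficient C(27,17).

8436285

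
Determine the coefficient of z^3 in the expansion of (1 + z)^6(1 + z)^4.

(1 + z)^6(1 + z)^4 = (1 + z)^10, so the coefficient of z^3 is C(10,3)·1^3 = 120·1 = 120.

120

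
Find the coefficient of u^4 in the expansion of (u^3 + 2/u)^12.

General term: C(12,j)·(u^3)^j·(2/u)^(12-j), with u-exponent 3j − 1(12−j) = 4j − 12.
Set 4j − 12 = 4: j = 4.
C(12,4) = 495; 1^4 = 1; 2^8 = 256.
Coefficient = 495 · 1 · 256 = 126720.

126720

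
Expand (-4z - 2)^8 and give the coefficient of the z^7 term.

The general term is C(8,j)·(-4z)^j·(-2)^(8-j); the z^7 term has j = 7.
C(8,7) = 8.
Coefficient = C(8,7) · (-4)^7 · (-2)^1 = 8 · (-16384) · (-2) = 262144.

262144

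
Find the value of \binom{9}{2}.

C(9,2) = (9·8) / 2! = 72 / 2 = 36.

36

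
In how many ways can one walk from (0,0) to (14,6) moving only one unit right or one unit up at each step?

Each path is a sequence of 20 steps with 14 rights: C(20,14) = 38760.

38760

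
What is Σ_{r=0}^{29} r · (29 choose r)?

7784628224

Differentiating (1+x)^29 and setting x=1: Σ r·C(29,r) = 29·2^28 = 7784628224.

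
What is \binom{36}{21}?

5567902560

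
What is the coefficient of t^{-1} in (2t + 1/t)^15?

823680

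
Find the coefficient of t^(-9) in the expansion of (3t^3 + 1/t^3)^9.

2268

General term: C(9,j)·(3t^3)^j·(1/t^3)^(9-j), with t-exponent 3j − 3(9−j) = 6j − 27.
Set 6j − 27 = -9: j = 3.
C(9,3) = 84; 3^3 = 27; 1^6 = 1.
Coefficient = 84 · 27 · 1 = 2268.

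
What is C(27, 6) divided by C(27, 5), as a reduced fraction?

C(n,k+1)/C(n,k) = (n−k)/(k+1) = (27−5)/(5+1) = 22/6 = 11/3.

11/3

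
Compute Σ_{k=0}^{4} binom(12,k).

794

1 + 12 + 66 + 220 + 495 = 794.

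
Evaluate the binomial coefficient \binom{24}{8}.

735471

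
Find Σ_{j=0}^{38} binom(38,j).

274877906944

Setting x = 1 in (1+x)^38 gives Σ C(38,j) = 2^38 = 274877906944.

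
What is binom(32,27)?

C(32,27) = C(32,5) by symmetry.
C(32,5) = (32·31·30·29·28) / 5! = 24165120 / 120 = 201376.

201376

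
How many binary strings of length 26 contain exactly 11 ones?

7726160

Choose the 11 positions: C(26,11) = 7726160.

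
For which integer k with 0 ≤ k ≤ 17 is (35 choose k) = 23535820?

C(35,k) increases on 0 ≤ k ≤ 17. C(35,7) = 6724520 and C(35,8) = 23535820, so k = 8.

8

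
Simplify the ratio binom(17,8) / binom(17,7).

5/4

C(n,k+1)/C(n,k) = (n−k)/(k+1) = (17−7)/(7+1) = 10/8 = 5/4.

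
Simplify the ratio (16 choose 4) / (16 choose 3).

13/4

C(n,k+1)/C(n,k) = (n−k)/(k+1) = (16−3)/(3+1) = 13/4.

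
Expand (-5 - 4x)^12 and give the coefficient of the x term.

The general term is C(12,j)·(-5)^j·(-4x)^(12-j); the x^1 term has j = 11.
C(12,11) = 12.
Coefficient = C(12,11) · (-5)^11 · (-4)^1 = 12 · (-48828125) · (-4) = 2343750000.

2343750000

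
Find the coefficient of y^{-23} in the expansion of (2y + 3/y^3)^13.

225173520

General term: C(13,j)·(2y)^j·(3/y^3)^(13-j), with y-exponent 1j − 3(13−j) = 4j − 39.
Set 4j − 39 = -23: j = 4.
C(13,4) = 715; 2^4 = 16; 3^9 = 19683.
Coefficient = 715 · 16 · 19683 = 225173520.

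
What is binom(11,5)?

462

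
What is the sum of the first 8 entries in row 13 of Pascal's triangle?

5812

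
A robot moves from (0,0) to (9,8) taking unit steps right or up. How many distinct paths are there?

24310

Each path is a sequence of 17 steps with 9 rights: C(17,9) = 24310.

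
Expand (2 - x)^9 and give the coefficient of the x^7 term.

The general term is C(9,j)·(2)^j·(-x)^(9-j); the x^7 term has j = 2.
C(9,2) = 36.
Coefficient = C(9,2) · 2^2 · (-1)^7 = 36 · 4 · (-1) = -144.

-144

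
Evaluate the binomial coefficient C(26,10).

5311735

C(26,10) = (26·25·24·23·22·21·20·19·18·17) / 10! = 19275223968000 / 3628800 = 5311735.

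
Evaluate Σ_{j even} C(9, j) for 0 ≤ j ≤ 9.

Even-j terms of row 9 sum to 2^8 = 256.

256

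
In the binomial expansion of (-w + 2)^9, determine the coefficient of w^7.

The general term is C(9,j)·(-w)^j·(2)^(9-j); the w^7 term has j = 7.
C(9,7) = 36.
Coefficient = C(9,7) · (-1)^7 · 2^2 = 36 · (-1) · 4 = -144.

-144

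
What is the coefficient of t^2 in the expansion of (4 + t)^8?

114688

The general term is C(8,j)·(4)^j·(t)^(8-j); the t^2 term has j = 6.
C(8,6) = 28.
Coefficient = C(8,6) · 4^6 = 28 · 4096 = 114688.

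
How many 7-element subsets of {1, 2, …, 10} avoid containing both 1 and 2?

64

All 7-subsets: C(10,7) = 120. Those containing both fixed elements: C(8,5) = 56.
120 − 56 = 64.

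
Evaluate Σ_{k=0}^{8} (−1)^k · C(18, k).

The partial alternating sum Σ_{k=0}^{8} (−1)^k C(18,k) = (−1)^8 C(17,8) = 24310.

24310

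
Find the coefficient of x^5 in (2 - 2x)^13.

-10543104

The general term is C(13,j)·(2)^j·(-2x)^(13-j); the x^5 term has j = 8.
C(13,8) = 1287.
Coefficient = C(13,8) · 2^8 · (-2)^5 = 1287 · 256 · (-32) = -10543104.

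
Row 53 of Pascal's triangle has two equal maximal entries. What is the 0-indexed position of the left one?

26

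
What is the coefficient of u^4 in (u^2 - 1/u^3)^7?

General term: C(7,j)·(u^2)^j·(-1/u^3)^(7-j), with u-exponent 2j − 3(7−j) = 5j − 21.
Set 5j − 21 = 4: j = 5.
C(7,5) = 21; 1^5 = 1; (-1)^2 = 1.
Coefficient = 21 · 1 · 1 = 21.

21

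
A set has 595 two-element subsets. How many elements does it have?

35

n(n−1)/2 = 595 ⇒ n(n−1) = 1190. Since 35·34 = 1190, n = 35.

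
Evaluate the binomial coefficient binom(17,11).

12376

C(17,11) = C(17,6) by symmetry.
C(17,6) = (17·16·15·14·13·12) / 6! = 8910720 / 720 = 12376.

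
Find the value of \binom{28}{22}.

376740

C(28,22) = C(28,6) by symmetry.
C(28,6) = (28·27·26·25·24·23) / 6! = 271252800 / 720 = 376740.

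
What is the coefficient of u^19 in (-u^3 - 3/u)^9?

-324

General term: C(9,j)·(-u^3)^j·(-3/u)^(9-j), with u-exponent 3j − 1(9−j) = 4j − 9.
Set 4j − 9 = 19: j = 7.
C(9,7) = 36; (-1)^7 = -1; (-3)^2 = 9.
Coefficient = 36 · (-1) · 9 = -324.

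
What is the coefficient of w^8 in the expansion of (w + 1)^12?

495

The general term is C(12,j)·(w)^j·(1)^(12-j); the w^8 term has j = 8.
C(12,8) = 495.
Coefficient = C(12,8) = 495.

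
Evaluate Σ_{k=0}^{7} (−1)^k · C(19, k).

The partial alternating sum Σ_{k=0}^{7} (−1)^k C(19,k) = (−1)^7 C(18,7) = -31824.

-31824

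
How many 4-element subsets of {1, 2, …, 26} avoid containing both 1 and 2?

14674

All 4-subsets: C(26,4) = 14950. Those containing both fixed elements: C(24,2) = 276.
14950 − 276 = 14674.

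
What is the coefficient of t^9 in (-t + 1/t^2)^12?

General term: C(12,j)·(-t)^j·(1/t^2)^(12-j), with t-exponent 1j − 2(12−j) = 3j − 24.
Set 3j − 24 = 9: j = 11.
C(12,11) = 12; (-1)^11 = -1; 1^1 = 1.
Coefficient = 12 · (-1) · 1 = -12.

-12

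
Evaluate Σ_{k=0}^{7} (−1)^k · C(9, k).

The partial alternating sum Σ_{k=0}^{7} (−1)^k C(9,k) = (−1)^7 C(8,7) = -8.

-8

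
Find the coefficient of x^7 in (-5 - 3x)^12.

5412825000

The general term is C(12,j)·(-5)^j·(-3x)^(12-j); the x^7 term has j = 5.
C(12,5) = 792.
Coefficient = C(12,5) · (-5)^5 · (-3)^7 = 792 · (-3125) · (-2187) = 5412825000.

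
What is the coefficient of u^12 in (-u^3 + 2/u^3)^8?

112

General term: C(8,j)·(-u^3)^j·(2/u^3)^(8-j), with u-exponent 3j − 3(8−j) = 6j − 24.
Set 6j − 24 = 12: j = 6.
C(8,6) = 28; (-1)^6 = 1; 2^2 = 4.
Coefficient = 28 · 1 · 4 = 112.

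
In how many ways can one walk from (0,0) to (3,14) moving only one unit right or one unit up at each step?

Each path is a sequence of 17 steps with 3 rights: C(17,3) = 680.

680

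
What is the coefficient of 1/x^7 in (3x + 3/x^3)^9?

2480058

General term: C(9,j)·(3x)^j·(3/x^3)^(9-j), with x-exponent 1j − 3(9−j) = 4j − 27.
Set 4j − 27 = -7: j = 5.
C(9,5) = 126; 3^5 = 243; 3^4 = 81.
Coefficient = 126 · 243 · 81 = 2480058.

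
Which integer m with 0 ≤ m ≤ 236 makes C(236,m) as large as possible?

C(236,m) is maximized at m = 236/2 = 118.

118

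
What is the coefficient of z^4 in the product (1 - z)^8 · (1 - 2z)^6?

Coefficient of z^4 = Σ_{j} C(8,j)·(-1)^j·C(6,4-j)·(-2)^(4-j) for j from 0 to 4.
= 240 + 1280 + 1680 + 672 + 70 = 3942.

3942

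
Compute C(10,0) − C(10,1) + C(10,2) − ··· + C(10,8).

The partial alternating sum Σ_{k=0}^{8} (−1)^k C(10,k) = (−1)^8 C(9,8) = 9.

9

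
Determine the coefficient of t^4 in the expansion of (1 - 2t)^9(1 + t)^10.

Coefficient of t^4 = Σ_{j} C(9,j)·(-2)^j·C(10,4-j)·1^(4-j) for j from 0 to 4.
= 210 + (-2160) + 6480 + (-6720) + 2016 = -174.

-174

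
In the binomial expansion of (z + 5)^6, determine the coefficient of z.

18750

The general term is C(6,j)·(z)^j·(5)^(6-j); the z^1 term has j = 1.
C(6,1) = 6.
Coefficient = C(6,1) · 5^5 = 6 · 3125 = 18750.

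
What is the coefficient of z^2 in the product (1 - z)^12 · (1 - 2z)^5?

Coefficient of z^2 = Σ_{j} C(12,j)·(-1)^j·C(5,2-j)·(-2)^(2-j) for j from 0 to 2.
= 40 + 120 + 66 = 226.

226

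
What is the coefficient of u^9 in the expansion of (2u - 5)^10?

-25600

The general term is C(10,j)·(2u)^j·(-5)^(10-j); the u^9 term has j = 9.
C(10,9) = 10.
Coefficient = C(10,9) · 2^9 · (-5)^1 = 10 · 512 · (-5) = -25600.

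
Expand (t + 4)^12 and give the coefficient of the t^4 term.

32440320

The general term is C(12,j)·(t)^j·(4)^(12-j); the t^4 term has j = 4.
C(12,4) = 495.
Coefficient = C(12,4) · 4^8 = 495 · 65536 = 32440320.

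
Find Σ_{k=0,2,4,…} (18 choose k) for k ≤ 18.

131072

Half of (1+1)^18 + (1−1)^18 gives the even-index sum: 2^17 = 131072.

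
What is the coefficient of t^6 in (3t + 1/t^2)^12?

3897234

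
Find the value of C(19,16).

969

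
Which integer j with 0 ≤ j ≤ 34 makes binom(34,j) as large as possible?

17

C(34,j) is maximized at j = 34/2 = 17.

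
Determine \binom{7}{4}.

C(7,4) = C(7,3) by symmetry.
C(7,3) = (7·6·5) / 3! = 210 / 6 = 35.

35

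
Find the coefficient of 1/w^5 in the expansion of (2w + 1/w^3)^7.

560

General term: C(7,j)·(2w)^j·(1/w^3)^(7-j), with w-exponent 1j − 3(7−j) = 4j − 21.
Set 4j − 21 = -5: j = 4.
C(7,4) = 35; 2^4 = 16; 1^3 = 1.
Coefficient = 35 · 16 · 1 = 560.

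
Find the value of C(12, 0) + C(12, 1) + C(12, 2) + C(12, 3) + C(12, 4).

794

1 + 12 + 66 + 220 + 495 = 794.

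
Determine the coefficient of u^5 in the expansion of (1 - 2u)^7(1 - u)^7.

Coefficient of u^5 = Σ_{j} C(7,j)·(-2)^j·C(7,5-j)·(-1)^(5-j) for j from 0 to 5.
= (-21) + (-490) + (-2940) + (-5880) + (-3920) + (-672) = -13923.

-13923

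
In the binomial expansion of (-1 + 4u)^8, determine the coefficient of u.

The general term is C(8,j)·(-1)^j·(4u)^(8-j); the u^1 term has j = 7.
C(8,7) = 8.
Coefficient = C(8,7) · (-1)^7 · 4^1 = 8 · (-1) · 4 = -32.

-32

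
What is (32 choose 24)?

C(32,24) = C(32,8) by symmetry.
C(32,8) = (32·31·30·29·28·27·26·25) / 8! = 424097856000 / 40320 = 10518300.

10518300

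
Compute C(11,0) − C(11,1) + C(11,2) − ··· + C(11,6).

210

The partial alternating sum Σ_{k=0}^{6} (−1)^k C(11,k) = (−1)^6 C(10,6) = 210.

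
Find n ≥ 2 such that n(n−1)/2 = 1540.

n(n−1)/2 = 1540 ⇒ n(n−1) = 3080. Since 56·55 = 3080, n = 56.

56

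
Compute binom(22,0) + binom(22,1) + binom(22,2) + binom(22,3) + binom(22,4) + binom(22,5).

1 + 22 + 231 + 1540 + 7315 + 26334 = 35443.

35443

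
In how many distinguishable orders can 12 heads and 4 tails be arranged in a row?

1820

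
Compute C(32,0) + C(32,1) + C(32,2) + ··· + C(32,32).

Setting x = 1 in (1+x)^32 gives Σ C(32,j) = 2^32 = 4294967296.

4294967296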